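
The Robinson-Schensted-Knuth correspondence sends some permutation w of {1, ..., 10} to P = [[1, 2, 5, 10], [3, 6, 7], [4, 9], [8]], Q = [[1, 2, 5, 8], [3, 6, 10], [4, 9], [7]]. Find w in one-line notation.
4 8 6 3 9 7 1 10 2 5

Reverse the RSK construction: for i from n down to 1, find the cell of Q containing i, remove the entry at that cell from P, and reverse-bump it up through P; the value ejected from row 1 is w(i).

Step i=10: Q has 10 at row 2, column 3; remove 7 from row 2 of P and reverse-bump: 7 enters row 1 and ejects 5. So w(10) = 5. P is now [[1, 2, 7, 10], [3, 6], [4, 9], [8]].
Step i=9: Q has 9 at row 3, column 2; remove 9 from row 3 of P and reverse-bump: 9 enters row 2 and ejects 6; 6 enters row 1 and ejects 2. So w(9) = 2. P is now [[1, 6, 7, 10], [3, 9], [4], [8]].
Step i=8: Q has 8 at row 1, column 4; remove that cell from P, ejecting 10. So w(8) = 10. P is now [[1, 6, 7], [3, 9], [4], [8]].
Step i=7: Q has 7 at row 4, column 1; remove 8 from row 4 of P and reverse-bump: 8 enters row 3 and ejects 4; 4 enters row 2 and ejects 3; 3 enters row 1 and ejects 1. So w(7) = 1. P is now [[3, 6, 7], [4, 9], [8]].
Step i=6: Q has 6 at row 2, column 2; remove 9 from row 2 of P and reverse-bump: 9 enters row 1 and ejects 7. So w(6) = 7. P is now [[3, 6, 9], [4], [8]].
Step i=5: Q has 5 at row 1, column 3; remove that cell from P, ejecting 9. So w(5) = 9. P is now [[3, 6], [4], [8]].
Step i=4: Q has 4 at row 3, column 1; remove 8 from row 3 of P and reverse-bump: 8 enters row 2 and ejects 4; 4 enters row 1 and ejects 3. So w(4) = 3. P is now [[4, 6], [8]].
Step i=3: Q has 3 at row 2, column 1; remove 8 from row 2 of P and reverse-bump: 8 enters row 1 and ejects 6. So w(3) = 6. P is now [[4, 8]].
Step i=2: Q has 2 at row 1, column 2; remove that cell from P, ejecting 8. So w(2) = 8. P is now [[4]].
Step i=1: Q has 1 at row 1, column 1; remove that cell from P, ejecting 4. So w(1) = 4. P is now [].

So w = 4 8 6 3 9 7 1 10 2 5.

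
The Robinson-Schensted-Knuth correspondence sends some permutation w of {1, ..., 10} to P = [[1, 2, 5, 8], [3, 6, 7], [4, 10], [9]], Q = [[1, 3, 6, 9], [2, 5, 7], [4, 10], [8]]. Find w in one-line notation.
Reverse RSK: for i = n, n-1, ..., 1, locate i in Q, remove the corresponding corner cell from P, and reverse-bump its entry up through P; the value ejected from row 1 is w(i).

So w = 9 4 6 1 3 10 7 2 8 5.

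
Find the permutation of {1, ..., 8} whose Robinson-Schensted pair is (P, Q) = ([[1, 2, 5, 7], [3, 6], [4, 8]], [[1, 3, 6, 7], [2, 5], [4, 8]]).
4 3 8 1 2 6 7 5

Reverse RSK: for i = n, n-1, ..., 1, locate i in Q, remove the corresponding corner cell from P, and reverse-bump its entry up through P; the value ejected from row 1 is w(i).

So w = 4 3 8 1 2 6 7 5.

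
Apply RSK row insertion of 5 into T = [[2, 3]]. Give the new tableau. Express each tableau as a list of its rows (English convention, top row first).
[[2, 3, 5]]

5 is larger than every entry of row 1, so it is appended to row 1. The new tableau is [[2, 3, 5]].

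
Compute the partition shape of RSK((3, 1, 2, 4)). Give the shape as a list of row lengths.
Row-insert each entry into an empty tableau.

After inserting 3: P = [[3]].
After inserting 1: P = [[1], [3]].
After inserting 2: P = [[1, 2], [3]].
After inserting 4: P = [[1, 2, 4], [3]].

The final insertion tableau P = [[1, 2, 4], [3]] has shape [3, 1].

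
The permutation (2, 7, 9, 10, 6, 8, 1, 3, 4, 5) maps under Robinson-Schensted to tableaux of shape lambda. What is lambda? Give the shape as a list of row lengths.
Row-insert each entry into an empty tableau.

After inserting 2: P = [[2]].
After inserting 7: P = [[2, 7]].
After inserting 9: P = [[2, 7, 9]].
After inserting 10: P = [[2, 7, 9, 10]].
After inserting 6: P = [[2, 6, 9, 10], [7]].
After inserting 8: P = [[2, 6, 8, 10], [7, 9]].
After inserting 1: P = [[1, 6, 8, 10], [2, 9], [7]].
After inserting 3: P = [[1, 3, 8, 10], [2, 6], [7, 9]].
After inserting 4: P = [[1, 3, 4, 10], [2, 6, 8], [7, 9]].
After inserting 5: P = [[1, 3, 4, 5], [2, 6, 8, 10], [7, 9]].

The final insertion tableau P = [[1, 3, 4, 5], [2, 6, 8, 10], [7, 9]] has shape [4, 4, 2].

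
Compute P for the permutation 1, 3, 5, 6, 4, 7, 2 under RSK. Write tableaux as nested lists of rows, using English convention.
Insert 1: appended to row 1. P = [[1]].
Insert 3: appended to row 1. P = [[1, 3]].
Insert 5: appended to row 1. P = [[1, 3, 5]].
Insert 6: appended to row 1. P = [[1, 3, 5, 6]].
Insert 4: 4 bumps 5 from row 1; 5 starts row 2. P = [[1, 3, 4, 6], [5]].
Insert 7: appended to row 1. P = [[1, 3, 4, 6, 7], [5]].
Insert 2: 2 bumps 3 from row 1; 3 bumps 5 from row 2; 5 starts row 3. P = [[1, 2, 4, 6, 7], [3], [5]].

So P = [[1, 2, 4, 6, 7], [3], [5]].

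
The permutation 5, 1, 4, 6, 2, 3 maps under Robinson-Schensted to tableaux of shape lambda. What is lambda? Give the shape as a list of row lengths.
Row-insert each entry into an empty tableau.

After inserting 5: P = [[5]].
After inserting 1: P = [[1], [5]].
After inserting 4: P = [[1, 4], [5]].
After inserting 6: P = [[1, 4, 6], [5]].
After inserting 2: P = [[1, 2, 6], [4], [5]].
After inserting 3: P = [[1, 2, 3], [4, 6], [5]].

The final insertion tableau P = [[1, 2, 3], [4, 6], [5]] has shape [3, 2, 1].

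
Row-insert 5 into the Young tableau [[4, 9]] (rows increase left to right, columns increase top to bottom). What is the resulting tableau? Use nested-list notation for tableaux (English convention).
In row 1, 5 replaces 9 (the leftmost entry greater than 5); 9 is bumped to row 2. 9 starts a new row 2. The new tableau is [[4, 5], [9]].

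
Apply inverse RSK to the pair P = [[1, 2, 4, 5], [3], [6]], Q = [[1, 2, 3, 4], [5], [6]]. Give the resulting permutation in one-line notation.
1 3 4 6 5 2

Reverse the RSK construction: for i from n down to 1, find the cell of Q containing i, remove the entry at that cell from P, and reverse-bump it up through P; the value ejected from row 1 is w(i).

Step i=6: Q has 6 at row 3, column 1; remove 6 from row 3 of P and reverse-bump: 6 enters row 2 and ejects 3; 3 enters row 1 and ejects 2. So w(6) = 2. P is now [[1, 3, 4, 5], [6]].
Step i=5: Q has 5 at row 2, column 1; remove 6 from row 2 of P and reverse-bump: 6 enters row 1 and ejects 5. So w(5) = 5. P is now [[1, 3, 4, 6]].
Step i=4: Q has 4 at row 1, column 4; remove that cell from P, ejecting 6. So w(4) = 6. P is now [[1, 3, 4]].
Step i=3: Q has 3 at row 1, column 3; remove that cell from P, ejecting 4. So w(3) = 4. P is now [[1, 3]].
Step i=2: Q has 2 at row 1, column 2; remove that cell from P, ejecting 3. So w(2) = 3. P is now [[1]].
Step i=1: Q has 1 at row 1, column 1; remove that cell from P, ejecting 1. So w(1) = 1. P is now [].

So w = 1 3 4 6 5 2.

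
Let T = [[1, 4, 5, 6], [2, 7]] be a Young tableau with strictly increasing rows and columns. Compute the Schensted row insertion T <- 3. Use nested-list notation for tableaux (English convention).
[[1, 3, 5, 6], [2, 4], [7]]

In row 1, 3 replaces 4 (the leftmost entry greater than 3); 4 is bumped to row 2. In row 2, 4 replaces 7 (the leftmost entry greater than 4); 7 is bumped to row 3. 7 starts a new row 3. The new tableau is [[1, 3, 5, 6], [2, 4], [7]].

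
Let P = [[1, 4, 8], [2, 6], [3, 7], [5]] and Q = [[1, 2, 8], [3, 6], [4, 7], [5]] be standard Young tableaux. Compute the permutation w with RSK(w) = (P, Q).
Reverse the RSK construction: for i from n down to 1, find the cell of Q containing i, remove the entry at that cell from P, and reverse-bump it up through P; the value ejected from row 1 is w(i).

Step i=8: Q has 8 at row 1, column 3; remove that cell from P, ejecting 8. So w(8) = 8. P is now [[1, 4], [2, 6], [3, 7], [5]].
Step i=7: Q has 7 at row 3, column 2; remove 7 from row 3 of P and reverse-bump: 7 enters row 2 and ejects 6; 6 enters row 1 and ejects 4. So w(7) = 4. P is now [[1, 6], [2, 7], [3], [5]].
Step i=6: Q has 6 at row 2, column 2; remove 7 from row 2 of P and reverse-bump: 7 enters row 1 and ejects 6. So w(6) = 6. P is now [[1, 7], [2], [3], [5]].
Step i=5: Q has 5 at row 4, column 1; remove 5 from row 4 of P and reverse-bump: 5 enters row 3 and ejects 3; 3 enters row 2 and ejects 2; 2 enters row 1 and ejects 1. So w(5) = 1. P is now [[2, 7], [3], [5]].
Step i=4: Q has 4 at row 3, column 1; remove 5 from row 3 of P and reverse-bump: 5 enters row 2 and ejects 3; 3 enters row 1 and ejects 2. So w(4) = 2. P is now [[3, 7], [5]].
Step i=3: Q has 3 at row 2, column 1; remove 5 from row 2 of P and reverse-bump: 5 enters row 1 and ejects 3. So w(3) = 3. P is now [[5, 7]].
Step i=2: Q has 2 at row 1, column 2; remove that cell from P, ejecting 7. So w(2) = 7. P is now [[5]].
Step i=1: Q has 1 at row 1, column 1; remove that cell from P, ejecting 5. So w(1) = 5. P is now [].

So w = 5 7 3 2 1 6 4 8.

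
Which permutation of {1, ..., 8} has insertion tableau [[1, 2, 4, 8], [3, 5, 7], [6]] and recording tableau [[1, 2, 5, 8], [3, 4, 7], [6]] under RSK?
3 6 1 5 7 2 4 8

Reverse the RSK construction: for i from n down to 1, find the cell of Q containing i, remove the entry at that cell from P, and reverse-bump it up through P; the value ejected from row 1 is w(i).

Step i=8: Q has 8 at row 1, column 4; remove that cell from P, ejecting 8. So w(8) = 8. P is now [[1, 2, 4], [3, 5, 7], [6]].
Step i=7: Q has 7 at row 2, column 3; remove 7 from row 2 of P and reverse-bump: 7 enters row 1 and ejects 4. So w(7) = 4. P is now [[1, 2, 7], [3, 5], [6]].
Step i=6: Q has 6 at row 3, column 1; remove 6 from row 3 of P and reverse-bump: 6 enters row 2 and ejects 5; 5 enters row 1 and ejects 2. So w(6) = 2. P is now [[1, 5, 7], [3, 6]].
Step i=5: Q has 5 at row 1, column 3; remove that cell from P, ejecting 7. So w(5) = 7. P is now [[1, 5], [3, 6]].
Step i=4: Q has 4 at row 2, column 2; remove 6 from row 2 of P and reverse-bump: 6 enters row 1 and ejects 5. So w(4) = 5. P is now [[1, 6], [3]].
Step i=3: Q has 3 at row 2, column 1; remove 3 from row 2 of P and reverse-bump: 3 enters row 1 and ejects 1. So w(3) = 1. P is now [[3, 6]].
Step i=2: Q has 2 at row 1, column 2; remove that cell from P, ejecting 6. So w(2) = 6. P is now [[3]].
Step i=1: Q has 1 at row 1, column 1; remove that cell from P, ejecting 3. So w(1) = 3. P is now [].

So w = 3 6 1 5 7 2 4 8.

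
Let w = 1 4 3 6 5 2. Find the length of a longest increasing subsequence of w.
3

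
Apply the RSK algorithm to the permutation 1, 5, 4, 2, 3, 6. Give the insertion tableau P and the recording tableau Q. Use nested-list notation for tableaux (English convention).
P = [[1, 2, 3, 6], [4], [5]], Q = [[1, 2, 5, 6], [3], [4]]

Insert each entry of the permutation into P by Schensted row insertion, recording in Q the position of each new cell.

Insert 1: appended to row 1. P = [[1]].
Insert 5: appended to row 1. P = [[1, 5]].
Insert 4: 4 bumps 5 from row 1; 5 starts row 2. P = [[1, 4], [5]].
Insert 2: 2 bumps 4 from row 1; 4 bumps 5 from row 2; 5 starts row 3. P = [[1, 2], [4], [5]].
Insert 3: appended to row 1. P = [[1, 2, 3], [4], [5]].
Insert 6: appended to row 1. P = [[1, 2, 3, 6], [4], [5]].

So P = [[1, 2, 3, 6], [4], [5]], Q = [[1, 2, 5, 6], [3], [4]].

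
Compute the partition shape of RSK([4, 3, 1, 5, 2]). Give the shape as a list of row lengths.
RSK row insertion gives P = [[1, 2], [3, 5], [4]], which has shape [2, 2, 1].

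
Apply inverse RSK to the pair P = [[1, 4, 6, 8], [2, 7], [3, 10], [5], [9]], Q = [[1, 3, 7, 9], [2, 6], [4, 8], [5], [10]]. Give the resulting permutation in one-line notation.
9 5 10 3 2 4 7 6 8 1

Reverse the RSK construction: for i from n down to 1, find the cell of Q containing i, remove the entry at that cell from P, and reverse-bump it up through P; the value ejected from row 1 is w(i).

Step i=10: Q has 10 at row 5, column 1; remove 9 from row 5 of P and reverse-bump: 9 enters row 4 and ejects 5; 5 enters row 3 and ejects 3; 3 enters row 2 and ejects 2; 2 enters row 1 and ejects 1. So w(10) = 1. P is now [[2, 4, 6, 8], [3, 7], [5, 10], [9]].
Step i=9: Q has 9 at row 1, column 4; remove that cell from P, ejecting 8. So w(9) = 8. P is now [[2, 4, 6], [3, 7], [5, 10], [9]].
Step i=8: Q has 8 at row 3, column 2; remove 10 from row 3 of P and reverse-bump: 10 enters row 2 and ejects 7; 7 enters row 1 and ejects 6. So w(8) = 6. P is now [[2, 4, 7], [3, 10], [5], [9]].
Step i=7: Q has 7 at row 1, column 3; remove that cell from P, ejecting 7. So w(7) = 7. P is now [[2, 4], [3, 10], [5], [9]].
Step i=6: Q has 6 at row 2, column 2; remove 10 from row 2 of P and reverse-bump: 10 enters row 1 and ejects 4. So w(6) = 4. P is now [[2, 10], [3], [5], [9]].
Step i=5: Q has 5 at row 4, column 1; remove 9 from row 4 of P and reverse-bump: 9 enters row 3 and ejects 5; 5 enters row 2 and ejects 3; 3 enters row 1 and ejects 2. So w(5) = 2. P is now [[3, 10], [5], [9]].
Step i=4: Q has 4 at row 3, column 1; remove 9 from row 3 of P and reverse-bump: 9 enters row 2 and ejects 5; 5 enters row 1 and ejects 3. So w(4) = 3. P is now [[5, 10], [9]].
Step i=3: Q has 3 at row 1, column 2; remove that cell from P, ejecting 10. So w(3) = 10. P is now [[5], [9]].
Step i=2: Q has 2 at row 2, column 1; remove 9 from row 2 of P and reverse-bump: 9 enters row 1 and ejects 5. So w(2) = 5. P is now [[9]].
Step i=1: Q has 1 at row 1, column 1; remove that cell from P, ejecting 9. So w(1) = 9. P is now [].

So w = 9 5 10 3 2 4 7 6 8 1.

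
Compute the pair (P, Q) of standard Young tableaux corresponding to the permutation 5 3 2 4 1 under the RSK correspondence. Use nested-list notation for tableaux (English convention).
P = [[1, 4], [2], [3], [5]], Q = [[1, 4], [2], [3], [5]]

Insert each entry of the permutation into P by Schensted row insertion, recording in Q the position of each new cell.

Insert 5: appended to row 1. P = [[5]].
Insert 3: 3 bumps 5 from row 1; 5 starts row 2. P = [[3], [5]].
Insert 2: 2 bumps 3 from row 1; 3 bumps 5 from row 2; 5 starts row 3. P = [[2], [3], [5]].
Insert 4: appended to row 1. P = [[2, 4], [3], [5]].
Insert 1: 1 bumps 2 from row 1; 2 bumps 3 from row 2; 3 bumps 5 from row 3; 5 starts row 4. P = [[1, 4], [2], [3], [5]].

So P = [[1, 4], [2], [3], [5]], Q = [[1, 4], [2], [3], [5]].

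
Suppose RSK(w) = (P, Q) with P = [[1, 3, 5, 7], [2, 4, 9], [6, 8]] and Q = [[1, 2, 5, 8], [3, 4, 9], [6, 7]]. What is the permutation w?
6 8 2 4 5 1 3 9 7

Reverse the RSK construction: for i from n down to 1, find the cell of Q containing i, remove the entry at that cell from P, and reverse-bump it up through P; the value ejected from row 1 is w(i).

Step i=9: Q has 9 at row 2, column 3; remove 9 from row 2 of P and reverse-bump: 9 enters row 1 and ejects 7. So w(9) = 7. P is now [[1, 3, 5, 9], [2, 4], [6, 8]].
Step i=8: Q has 8 at row 1, column 4; remove that cell from P, ejecting 9. So w(8) = 9. P is now [[1, 3, 5], [2, 4], [6, 8]].
Step i=7: Q has 7 at row 3, column 2; remove 8 from row 3 of P and reverse-bump: 8 enters row 2 and ejects 4; 4 enters row 1 and ejects 3. So w(7) = 3. P is now [[1, 4, 5], [2, 8], [6]].
Step i=6: Q has 6 at row 3, column 1; remove 6 from row 3 of P and reverse-bump: 6 enters row 2 and ejects 2; 2 enters row 1 and ejects 1. So w(6) = 1. P is now [[2, 4, 5], [6, 8]].
Step i=5: Q has 5 at row 1, column 3; remove that cell from P, ejecting 5. So w(5) = 5. P is now [[2, 4], [6, 8]].
Step i=4: Q has 4 at row 2, column 2; remove 8 from row 2 of P and reverse-bump: 8 enters row 1 and ejects 4. So w(4) = 4. P is now [[2, 8], [6]].
Step i=3: Q has 3 at row 2, column 1; remove 6 from row 2 of P and reverse-bump: 6 enters row 1 and ejects 2. So w(3) = 2. P is now [[6, 8]].
Step i=2: Q has 2 at row 1, column 2; remove that cell from P, ejecting 8. So w(2) = 8. P is now [[6]].
Step i=1: Q has 1 at row 1, column 1; remove that cell from P, ejecting 6. So w(1) = 6. P is now [].

So w = 6 8 2 4 5 1 3 9 7.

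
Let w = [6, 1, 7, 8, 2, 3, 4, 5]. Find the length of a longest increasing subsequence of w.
5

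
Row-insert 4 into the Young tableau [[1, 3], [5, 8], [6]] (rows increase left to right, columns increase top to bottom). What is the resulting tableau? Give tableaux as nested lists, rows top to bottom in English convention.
4 is larger than every entry of row 1, so it is appended to row 1. The new tableau is [[1, 3, 4], [5, 8], [6]].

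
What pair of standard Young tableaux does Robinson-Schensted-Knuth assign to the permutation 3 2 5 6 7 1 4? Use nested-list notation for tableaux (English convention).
Insert each entry of the permutation into P by Schensted row insertion, recording in Q the position of each new cell.

Insert 3: appended to row 1. P = [[3]].
Insert 2: 2 bumps 3 from row 1; 3 starts row 2. P = [[2], [3]].
Insert 5: appended to row 1. P = [[2, 5], [3]].
Insert 6: appended to row 1. P = [[2, 5, 6], [3]].
Insert 7: appended to row 1. P = [[2, 5, 6, 7], [3]].
Insert 1: 1 bumps 2 from row 1; 2 bumps 3 from row 2; 3 starts row 3. P = [[1, 5, 6, 7], [2], [3]].
Insert 4: 4 bumps 5 from row 1; 5 appends to row 2. P = [[1, 4, 6, 7], [2, 5], [3]].

So P = [[1, 4, 6, 7], [2, 5], [3]], Q = [[1, 3, 4, 5], [2, 7], [6]].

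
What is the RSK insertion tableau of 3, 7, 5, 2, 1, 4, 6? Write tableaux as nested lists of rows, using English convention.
P = [[1, 4, 6], [2, 5], [3], [7]]

Insert 3: appended to row 1. P = [[3]].
Insert 7: appended to row 1. P = [[3, 7]].
Insert 5: 5 bumps 7 from row 1; 7 starts row 2. P = [[3, 5], [7]].
Insert 2: 2 bumps 3 from row 1; 3 bumps 7 from row 2; 7 starts row 3. P = [[2, 5], [3], [7]].
Insert 1: 1 bumps 2 from row 1; 2 bumps 3 from row 2; 3 bumps 7 from row 3; 7 starts row 4. P = [[1, 5], [2], [3], [7]].
Insert 4: 4 bumps 5 from row 1; 5 appends to row 2. P = [[1, 4], [2, 5], [3], [7]].
Insert 6: appended to row 1. P = [[1, 4, 6], [2, 5], [3], [7]].

So P = [[1, 4, 6], [2, 5], [3], [7]].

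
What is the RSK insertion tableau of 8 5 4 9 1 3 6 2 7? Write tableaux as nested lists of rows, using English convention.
P = [[1, 2, 6, 7], [3, 9], [4], [5], [8]]

Insert 8: appended to row 1. P = [[8]].
Insert 5: 5 bumps 8 from row 1; 8 starts row 2. P = [[5], [8]].
Insert 4: 4 bumps 5 from row 1; 5 bumps 8 from row 2; 8 starts row 3. P = [[4], [5], [8]].
Insert 9: appended to row 1. P = [[4, 9], [5], [8]].
Insert 1: 1 bumps 4 from row 1; 4 bumps 5 from row 2; 5 bumps 8 from row 3; 8 starts row 4. P = [[1, 9], [4], [5], [8]].
Insert 3: 3 bumps 9 from row 1; 9 appends to row 2. P = [[1, 3], [4, 9], [5], [8]].
Insert 6: appended to row 1. P = [[1, 3, 6], [4, 9], [5], [8]].
Insert 2: 2 bumps 3 from row 1; 3 bumps 4 from row 2; 4 bumps 5 from row 3; 5 bumps 8 from row 4; 8 starts row 5. P = [[1, 2, 6], [3, 9], [4], [5], [8]].
Insert 7: appended to row 1. P = [[1, 2, 6, 7], [3, 9], [4], [5], [8]].

So P = [[1, 2, 6, 7], [3, 9], [4], [5], [8]].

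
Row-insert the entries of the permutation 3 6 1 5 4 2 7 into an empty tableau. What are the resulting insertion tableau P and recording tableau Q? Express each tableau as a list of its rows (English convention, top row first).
Insert each entry of the permutation into P by Schensted row insertion, recording in Q the position of each new cell.

Insert 3: appended to row 1. P = [[3]], Q = [[1]].
Insert 6: appended to row 1. P = [[3, 6]], Q = [[1, 2]].
Insert 1: 1 bumps 3 from row 1; 3 starts row 2. P = [[1, 6], [3]], Q = [[1, 2], [3]].
Insert 5: 5 bumps 6 from row 1; 6 appends to row 2. P = [[1, 5], [3, 6]], Q = [[1, 2], [3, 4]].
Insert 4: 4 bumps 5 from row 1; 5 bumps 6 from row 2; 6 starts row 3. P = [[1, 4], [3, 5], [6]], Q = [[1, 2], [3, 4], [5]].
Insert 2: 2 bumps 4 from row 1; 4 bumps 5 from row 2; 5 bumps 6 from row 3; 6 starts row 4. P = [[1, 2], [3, 4], [5], [6]], Q = [[1, 2], [3, 4], [5], [6]].
Insert 7: appended to row 1. P = [[1, 2, 7], [3, 4], [5], [6]], Q = [[1, 2, 7], [3, 4], [5], [6]].

So P = [[1, 2, 7], [3, 4], [5], [6]], Q = [[1, 2, 7], [3, 4], [5], [6]].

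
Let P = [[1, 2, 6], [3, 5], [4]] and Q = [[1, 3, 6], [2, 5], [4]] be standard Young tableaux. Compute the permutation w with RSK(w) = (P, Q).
4 3 5 1 2 6

Reverse RSK: for i = n, n-1, ..., 1, locate i in Q, remove the corresponding corner cell from P, and reverse-bump its entry up through P; the value ejected from row 1 is w(i).

So w = 4 3 5 1 2 6.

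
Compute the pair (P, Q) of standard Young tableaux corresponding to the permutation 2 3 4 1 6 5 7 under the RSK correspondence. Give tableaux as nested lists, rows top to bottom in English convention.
Insert each entry of the permutation into P by Schensted row insertion, recording in Q the position of each new cell.

Insert 2: appended to row 1. P = [[2]].
Insert 3: appended to row 1. P = [[2, 3]].
Insert 4: appended to row 1. P = [[2, 3, 4]].
Insert 1: 1 bumps 2 from row 1; 2 starts row 2. P = [[1, 3, 4], [2]].
Insert 6: appended to row 1. P = [[1, 3, 4, 6], [2]].
Insert 5: 5 bumps 6 from row 1; 6 appends to row 2. P = [[1, 3, 4, 5], [2, 6]].
Insert 7: appended to row 1. P = [[1, 3, 4, 5, 7], [2, 6]].

So P = [[1, 3, 4, 5, 7], [2, 6]], Q = [[1, 2, 3, 5, 7], [4, 6]].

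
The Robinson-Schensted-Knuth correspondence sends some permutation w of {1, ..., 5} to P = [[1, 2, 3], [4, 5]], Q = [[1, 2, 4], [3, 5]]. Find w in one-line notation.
Reverse RSK: for i = n, n-1, ..., 1, locate i in Q, remove the corresponding corner cell from P, and reverse-bump its entry up through P; the value ejected from row 1 is w(i).

So w = 1 4 2 5 3.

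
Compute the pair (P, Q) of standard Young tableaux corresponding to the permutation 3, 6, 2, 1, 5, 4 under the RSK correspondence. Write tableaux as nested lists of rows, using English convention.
P = [[1, 4], [2, 5], [3, 6]], Q = [[1, 2], [3, 5], [4, 6]]

Insert each entry of the permutation into P by Schensted row insertion, recording in Q the position of each new cell.

After inserting 3: P = [[3]].
After inserting 6: P = [[3, 6]].
After inserting 2: P = [[2, 6], [3]].
After inserting 1: P = [[1, 6], [2], [3]].
After inserting 5: P = [[1, 5], [2, 6], [3]].
After inserting 4: P = [[1, 4], [2, 5], [3, 6]].

So P = [[1, 4], [2, 5], [3, 6]], Q = [[1, 2], [3, 5], [4, 6]].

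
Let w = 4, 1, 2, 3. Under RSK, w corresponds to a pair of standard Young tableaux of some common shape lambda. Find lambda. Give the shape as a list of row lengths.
Row-insert each entry into an empty tableau.

After inserting 4: P = [[4]].
After inserting 1: P = [[1], [4]].
After inserting 2: P = [[1, 2], [4]].
After inserting 3: P = [[1, 2, 3], [4]].

The final insertion tableau P = [[1, 2, 3], [4]] has shape [3, 1].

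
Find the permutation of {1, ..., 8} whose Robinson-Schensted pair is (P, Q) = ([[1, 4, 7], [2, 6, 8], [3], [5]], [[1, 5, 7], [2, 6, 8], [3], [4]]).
Reverse the RSK construction: for i from n down to 1, find the cell of Q containing i, remove the entry at that cell from P, and reverse-bump it up through P; the value ejected from row 1 is w(i).

Step i=8: Q has 8 at row 2, column 3; remove 8 from row 2 of P and reverse-bump: 8 enters row 1 and ejects 7. So w(8) = 7. P is now [[1, 4, 8], [2, 6], [3], [5]].
Step i=7: Q has 7 at row 1, column 3; remove that cell from P, ejecting 8. So w(7) = 8. P is now [[1, 4], [2, 6], [3], [5]].
Step i=6: Q has 6 at row 2, column 2; remove 6 from row 2 of P and reverse-bump: 6 enters row 1 and ejects 4. So w(6) = 4. P is now [[1, 6], [2], [3], [5]].
Step i=5: Q has 5 at row 1, column 2; remove that cell from P, ejecting 6. So w(5) = 6. P is now [[1], [2], [3], [5]].
Step i=4: Q has 4 at row 4, column 1; remove 5 from row 4 of P and reverse-bump: 5 enters row 3 and ejects 3; 3 enters row 2 and ejects 2; 2 enters row 1 and ejects 1. So w(4) = 1. P is now [[2], [3], [5]].
Step i=3: Q has 3 at row 3, column 1; remove 5 from row 3 of P and reverse-bump: 5 enters row 2 and ejects 3; 3 enters row 1 and ejects 2. So w(3) = 2. P is now [[3], [5]].
Step i=2: Q has 2 at row 2, column 1; remove 5 from row 2 of P and reverse-bump: 5 enters row 1 and ejects 3. So w(2) = 3. P is now [[5]].
Step i=1: Q has 1 at row 1, column 1; remove that cell from P, ejecting 5. So w(1) = 5. P is now [].

So w = 5 3 2 1 6 4 8 7.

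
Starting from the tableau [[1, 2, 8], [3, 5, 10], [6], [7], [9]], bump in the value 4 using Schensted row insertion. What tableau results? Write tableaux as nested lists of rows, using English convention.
In row 1, 4 replaces 8 (the leftmost entry greater than 4); 8 is bumped to row 2. In row 2, 8 replaces 10 (the leftmost entry greater than 8); 10 is bumped to row 3. 10 is appended to row 3. The new tableau is [[1, 2, 4], [3, 5, 8], [6, 10], [7], [9]].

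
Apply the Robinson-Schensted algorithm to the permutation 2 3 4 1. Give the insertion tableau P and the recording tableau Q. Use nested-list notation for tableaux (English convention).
P = [[1, 3, 4], [2]], Q = [[1, 2, 3], [4]]

Insert each entry of the permutation into P by Schensted row insertion, recording in Q the position of each new cell.

Insert 2: appended to row 1. P = [[2]].
Insert 3: appended to row 1. P = [[2, 3]].
Insert 4: appended to row 1. P = [[2, 3, 4]].
Insert 1: 1 bumps 2 from row 1; 2 starts row 2. P = [[1, 3, 4], [2]].

So P = [[1, 3, 4], [2]], Q = [[1, 2, 3], [4]].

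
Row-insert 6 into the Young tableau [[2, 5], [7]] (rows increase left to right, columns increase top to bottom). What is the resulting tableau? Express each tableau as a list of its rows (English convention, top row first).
6 is larger than every entry of row 1, so it is appended to row 1. The new tableau is [[2, 5, 6], [7]].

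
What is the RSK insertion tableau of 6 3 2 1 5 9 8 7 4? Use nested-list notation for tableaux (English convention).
After inserting 6: P = [[6]].
After inserting 3: P = [[3], [6]].
After inserting 2: P = [[2], [3], [6]].
After inserting 1: P = [[1], [2], [3], [6]].
After inserting 5: P = [[1, 5], [2], [3], [6]].
After inserting 9: P = [[1, 5, 9], [2], [3], [6]].
After inserting 8: P = [[1, 5, 8], [2, 9], [3], [6]].
After inserting 7: P = [[1, 5, 7], [2, 8], [3, 9], [6]].
After inserting 4: P = [[1, 4, 7], [2, 5], [3, 8], [6, 9]].

So P = [[1, 4, 7], [2, 5], [3, 8], [6, 9]].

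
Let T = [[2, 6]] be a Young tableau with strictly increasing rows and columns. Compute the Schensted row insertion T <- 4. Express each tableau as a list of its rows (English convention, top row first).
In row 1, 4 replaces 6 (the leftmost entry greater than 4); 6 is bumped to row 2. 6 starts a new row 2. The new tableau is [[2, 4], [6]].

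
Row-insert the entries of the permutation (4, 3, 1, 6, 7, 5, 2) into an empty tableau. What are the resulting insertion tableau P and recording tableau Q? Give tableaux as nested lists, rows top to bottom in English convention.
P = [[1, 2, 7], [3, 5], [4, 6]], Q = [[1, 4, 5], [2, 6], [3, 7]]

Insert each entry of the permutation into P by Schensted row insertion, recording in Q the position of each new cell.

Insert 4: appended to row 1. P = [[4]].
Insert 3: 3 bumps 4 from row 1; 4 starts row 2. P = [[3], [4]].
Insert 1: 1 bumps 3 from row 1; 3 bumps 4 from row 2; 4 starts row 3. P = [[1], [3], [4]].
Insert 6: appended to row 1. P = [[1, 6], [3], [4]].
Insert 7: appended to row 1. P = [[1, 6, 7], [3], [4]].
Insert 5: 5 bumps 6 from row 1; 6 appends to row 2. P = [[1, 5, 7], [3, 6], [4]].
Insert 2: 2 bumps 5 from row 1; 5 bumps 6 from row 2; 6 appends to row 3. P = [[1, 2, 7], [3, 5], [4, 6]].

So P = [[1, 2, 7], [3, 5], [4, 6]], Q = [[1, 4, 5], [2, 6], [3, 7]].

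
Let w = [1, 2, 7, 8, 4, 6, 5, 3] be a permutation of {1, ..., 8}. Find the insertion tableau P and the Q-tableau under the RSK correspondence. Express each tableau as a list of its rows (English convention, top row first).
Insert each entry of the permutation into P by Schensted row insertion, recording in Q the position of each new cell.

Insert 1: appended to row 1. P = [[1]].
Insert 2: appended to row 1. P = [[1, 2]].
Insert 7: appended to row 1. P = [[1, 2, 7]].
Insert 8: appended to row 1. P = [[1, 2, 7, 8]].
Insert 4: 4 bumps 7 from row 1; 7 starts row 2. P = [[1, 2, 4, 8], [7]].
Insert 6: 6 bumps 8 from row 1; 8 appends to row 2. P = [[1, 2, 4, 6], [7, 8]].
Insert 5: 5 bumps 6 from row 1; 6 bumps 7 from row 2; 7 starts row 3. P = [[1, 2, 4, 5], [6, 8], [7]].
Insert 3: 3 bumps 4 from row 1; 4 bumps 6 from row 2; 6 bumps 7 from row 3; 7 starts row 4. P = [[1, 2, 3, 5], [4, 8], [6], [7]].

So P = [[1, 2, 3, 5], [4, 8], [6], [7]], Q = [[1, 2, 3, 4], [5, 6], [7], [8]].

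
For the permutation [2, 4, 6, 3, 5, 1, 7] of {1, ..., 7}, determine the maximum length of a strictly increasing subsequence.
4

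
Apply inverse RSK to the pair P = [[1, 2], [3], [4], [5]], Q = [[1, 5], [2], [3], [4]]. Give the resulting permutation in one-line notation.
5 4 3 1 2

Reverse the RSK construction: for i from n down to 1, find the cell of Q containing i, remove the entry at that cell from P, and reverse-bump it up through P; the value ejected from row 1 is w(i).

Step i=5: Q has 5 at row 1, column 2; remove that cell from P, ejecting 2. So w(5) = 2. P is now [[1], [3], [4], [5]].
Step i=4: Q has 4 at row 4, column 1; remove 5 from row 4 of P and reverse-bump: 5 enters row 3 and ejects 4; 4 enters row 2 and ejects 3; 3 enters row 1 and ejects 1. So w(4) = 1. P is now [[3], [4], [5]].
Step i=3: Q has 3 at row 3, column 1; remove 5 from row 3 of P and reverse-bump: 5 enters row 2 and ejects 4; 4 enters row 1 and ejects 3. So w(3) = 3. P is now [[4], [5]].
Step i=2: Q has 2 at row 2, column 1; remove 5 from row 2 of P and reverse-bump: 5 enters row 1 and ejects 4. So w(2) = 4. P is now [[5]].
Step i=1: Q has 1 at row 1, column 1; remove that cell from P, ejecting 5. So w(1) = 5. P is now [].

So w = 5 4 3 1 2.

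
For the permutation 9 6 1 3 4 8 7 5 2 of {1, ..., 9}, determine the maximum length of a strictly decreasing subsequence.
5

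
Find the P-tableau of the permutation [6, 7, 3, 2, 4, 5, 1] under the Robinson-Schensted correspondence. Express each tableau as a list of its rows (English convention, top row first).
Insert 6: appended to row 1. P = [[6]].
Insert 7: appended to row 1. P = [[6, 7]].
Insert 3: 3 bumps 6 from row 1; 6 starts row 2. P = [[3, 7], [6]].
Insert 2: 2 bumps 3 from row 1; 3 bumps 6 from row 2; 6 starts row 3. P = [[2, 7], [3], [6]].
Insert 4: 4 bumps 7 from row 1; 7 appends to row 2. P = [[2, 4], [3, 7], [6]].
Insert 5: appended to row 1. P = [[2, 4, 5], [3, 7], [6]].
Insert 1: 1 bumps 2 from row 1; 2 bumps 3 from row 2; 3 bumps 6 from row 3; 6 starts row 4. P = [[1, 4, 5], [2, 7], [3], [6]].

So P = [[1, 4, 5], [2, 7], [3], [6]].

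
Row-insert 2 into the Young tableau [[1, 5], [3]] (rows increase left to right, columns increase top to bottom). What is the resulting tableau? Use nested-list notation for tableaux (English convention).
In row 1, 2 replaces 5 (the leftmost entry greater than 2); 5 is bumped to row 2. 5 is appended to row 2. The new tableau is [[1, 2], [3, 5]].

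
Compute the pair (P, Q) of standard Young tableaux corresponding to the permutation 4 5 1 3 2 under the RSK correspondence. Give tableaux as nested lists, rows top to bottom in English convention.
P = [[1, 2], [3, 5], [4]], Q = [[1, 2], [3, 4], [5]]

Insert each entry of the permutation into P by Schensted row insertion, recording in Q the position of each new cell.

Insert 4: appended to row 1. P = [[4]].
Insert 5: appended to row 1. P = [[4, 5]].
Insert 1: 1 bumps 4 from row 1; 4 starts row 2. P = [[1, 5], [4]].
Insert 3: 3 bumps 5 from row 1; 5 appends to row 2. P = [[1, 3], [4, 5]].
Insert 2: 2 bumps 3 from row 1; 3 bumps 4 from row 2; 4 starts row 3. P = [[1, 2], [3, 5], [4]].

So P = [[1, 2], [3, 5], [4]], Q = [[1, 2], [3, 4], [5]].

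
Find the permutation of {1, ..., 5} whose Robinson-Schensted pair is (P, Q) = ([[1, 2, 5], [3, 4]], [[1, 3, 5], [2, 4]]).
3 1 4 2 5

Reverse RSK: for i = n, n-1, ..., 1, locate i in Q, remove the corresponding corner cell from P, and reverse-bump its entry up through P; the value ejected from row 1 is w(i).

So w = 3 1 4 2 5.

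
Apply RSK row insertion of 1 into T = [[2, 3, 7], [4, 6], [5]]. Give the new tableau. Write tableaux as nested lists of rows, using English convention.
In row 1, 1 replaces 2 (the leftmost entry greater than 1); 2 is bumped to row 2. In row 2, 2 replaces 4 (the leftmost entry greater than 2); 4 is bumped to row 3. In row 3, 4 replaces 5 (the leftmost entry greater than 4); 5 is bumped to row 4. 5 starts a new row 4. The new tableau is [[1, 3, 7], [2, 6], [4], [5]].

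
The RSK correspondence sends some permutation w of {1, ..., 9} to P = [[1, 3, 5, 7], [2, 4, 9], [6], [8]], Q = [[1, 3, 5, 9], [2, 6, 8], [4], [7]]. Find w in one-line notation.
Reverse RSK: for i = n, n-1, ..., 1, locate i in Q, remove the corresponding corner cell from P, and reverse-bump its entry up through P; the value ejected from row 1 is w(i).

So w = 8 2 6 1 9 4 3 5 7.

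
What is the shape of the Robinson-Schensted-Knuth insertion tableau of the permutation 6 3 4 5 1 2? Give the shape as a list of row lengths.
[3, 2, 1]

Row-insert each entry into an empty tableau.

After inserting 6: P = [[6]].
After inserting 3: P = [[3], [6]].
After inserting 4: P = [[3, 4], [6]].
After inserting 5: P = [[3, 4, 5], [6]].
After inserting 1: P = [[1, 4, 5], [3], [6]].
After inserting 2: P = [[1, 2, 5], [3, 4], [6]].

The final insertion tableau P = [[1, 2, 5], [3, 4], [6]] has shape [3, 2, 1].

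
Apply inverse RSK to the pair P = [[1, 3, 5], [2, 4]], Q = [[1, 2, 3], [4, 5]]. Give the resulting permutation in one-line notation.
Reverse the RSK construction: for i from n down to 1, find the cell of Q containing i, remove the entry at that cell from P, and reverse-bump it up through P; the value ejected from row 1 is w(i).

Step i=5: Q has 5 at row 2, column 2; remove 4 from row 2 of P and reverse-bump: 4 enters row 1 and ejects 3. So w(5) = 3. P is now [[1, 4, 5], [2]].
Step i=4: Q has 4 at row 2, column 1; remove 2 from row 2 of P and reverse-bump: 2 enters row 1 and ejects 1. So w(4) = 1. P is now [[2, 4, 5]].
Step i=3: Q has 3 at row 1, column 3; remove that cell from P, ejecting 5. So w(3) = 5. P is now [[2, 4]].
Step i=2: Q has 2 at row 1, column 2; remove that cell from P, ejecting 4. So w(2) = 4. P is now [[2]].
Step i=1: Q has 1 at row 1, column 1; remove that cell from P, ejecting 2. So w(1) = 2. P is now [].

So w = 2 4 5 1 3.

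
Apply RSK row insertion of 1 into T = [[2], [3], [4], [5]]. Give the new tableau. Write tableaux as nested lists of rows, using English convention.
In row 1, 1 replaces 2 (the leftmost entry greater than 1); 2 is bumped to row 2. In row 2, 2 replaces 3 (the leftmost entry greater than 2); 3 is bumped to row 3. In row 3, 3 replaces 4 (the leftmost entry greater than 3); 4 is bumped to row 4. In row 4, 4 replaces 5 (the leftmost entry greater than 4); 5 is bumped to row 5. 5 starts a new row 5. The new tableau is [[1], [2], [3], [4], [5]].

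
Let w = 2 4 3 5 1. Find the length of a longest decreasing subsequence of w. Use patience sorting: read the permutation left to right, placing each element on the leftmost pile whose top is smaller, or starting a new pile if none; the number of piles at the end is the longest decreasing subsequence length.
2: new pile. tops = [2]
4: onto pile 1 (replacing 2). tops = [4]
3: new pile. tops = [4, 3]
5: onto pile 1 (replacing 4). tops = [5, 3]
1: new pile. tops = [5, 3, 1]

3 piles, so the longest decreasing subsequence has length 3.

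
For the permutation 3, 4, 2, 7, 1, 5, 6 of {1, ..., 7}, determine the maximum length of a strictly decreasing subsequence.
3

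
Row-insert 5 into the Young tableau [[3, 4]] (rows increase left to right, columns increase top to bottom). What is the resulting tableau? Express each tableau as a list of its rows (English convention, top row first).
[[3, 4, 5]]

5 is larger than every entry of row 1, so it is appended to row 1. The new tableau is [[3, 4, 5]].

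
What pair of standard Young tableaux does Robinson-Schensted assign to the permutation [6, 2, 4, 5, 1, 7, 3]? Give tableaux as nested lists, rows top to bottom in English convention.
Insert each entry of the permutation into P by Schensted row insertion, recording in Q the position of each new cell.

Insert 6: appended to row 1. P = [[6]].
Insert 2: 2 bumps 6 from row 1; 6 starts row 2. P = [[2], [6]].
Insert 4: appended to row 1. P = [[2, 4], [6]].
Insert 5: appended to row 1. P = [[2, 4, 5], [6]].
Insert 1: 1 bumps 2 from row 1; 2 bumps 6 from row 2; 6 starts row 3. P = [[1, 4, 5], [2], [6]].
Insert 7: appended to row 1. P = [[1, 4, 5, 7], [2], [6]].
Insert 3: 3 bumps 4 from row 1; 4 appends to row 2. P = [[1, 3, 5, 7], [2, 4], [6]].

So P = [[1, 3, 5, 7], [2, 4], [6]], Q = [[1, 3, 4, 6], [2, 7], [5]].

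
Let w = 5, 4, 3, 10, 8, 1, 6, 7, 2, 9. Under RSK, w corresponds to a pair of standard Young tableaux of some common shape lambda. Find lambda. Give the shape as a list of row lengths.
[4, 2, 2, 2]

RSK row insertion gives P = [[1, 2, 7, 9], [3, 6], [4, 8], [5, 10]], which has shape [4, 2, 2, 2].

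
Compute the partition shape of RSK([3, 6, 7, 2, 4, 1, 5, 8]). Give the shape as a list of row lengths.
Row-insert each entry into an empty tableau.

After inserting 3: P = [[3]].
After inserting 6: P = [[3, 6]].
After inserting 7: P = [[3, 6, 7]].
After inserting 2: P = [[2, 6, 7], [3]].
After inserting 4: P = [[2, 4, 7], [3, 6]].
After inserting 1: P = [[1, 4, 7], [2, 6], [3]].
After inserting 5: P = [[1, 4, 5], [2, 6, 7], [3]].
After inserting 8: P = [[1, 4, 5, 8], [2, 6, 7], [3]].

The final insertion tableau P = [[1, 4, 5, 8], [2, 6, 7], [3]] has shape [4, 3, 1].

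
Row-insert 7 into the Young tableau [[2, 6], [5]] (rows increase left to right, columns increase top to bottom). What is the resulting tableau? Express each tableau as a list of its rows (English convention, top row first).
7 is larger than every entry of row 1, so it is appended to row 1. The new tableau is [[2, 6, 7], [5]].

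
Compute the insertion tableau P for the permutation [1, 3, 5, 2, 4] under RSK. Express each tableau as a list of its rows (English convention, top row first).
P = [[1, 2, 4], [3, 5]]

Insert 1: appended to row 1. P = [[1]].
Insert 3: appended to row 1. P = [[1, 3]].
Insert 5: appended to row 1. P = [[1, 3, 5]].
Insert 2: 2 bumps 3 from row 1; 3 starts row 2. P = [[1, 2, 5], [3]].
Insert 4: 4 bumps 5 from row 1; 5 appends to row 2. P = [[1, 2, 4], [3, 5]].

So P = [[1, 2, 4], [3, 5]].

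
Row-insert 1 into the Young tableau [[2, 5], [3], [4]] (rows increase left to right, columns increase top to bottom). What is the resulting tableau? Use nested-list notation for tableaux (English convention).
In row 1, 1 replaces 2 (the leftmost entry greater than 1); 2 is bumped to row 2. In row 2, 2 replaces 3 (the leftmost entry greater than 2); 3 is bumped to row 3. In row 3, 3 replaces 4 (the leftmost entry greater than 3); 4 is bumped to row 4. 4 starts a new row 4. The new tableau is [[1, 5], [2], [3], [4]].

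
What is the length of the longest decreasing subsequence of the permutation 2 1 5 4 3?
3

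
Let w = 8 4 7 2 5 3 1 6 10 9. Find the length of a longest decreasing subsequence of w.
5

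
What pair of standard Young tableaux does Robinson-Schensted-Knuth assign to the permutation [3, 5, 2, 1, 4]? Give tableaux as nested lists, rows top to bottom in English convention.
P = [[1, 4], [2, 5], [3]], Q = [[1, 2], [3, 5], [4]]

Insert each entry of the permutation into P by Schensted row insertion, recording in Q the position of each new cell.

Insert 3: appended to row 1. P = [[3]].
Insert 5: appended to row 1. P = [[3, 5]].
Insert 2: 2 bumps 3 from row 1; 3 starts row 2. P = [[2, 5], [3]].
Insert 1: 1 bumps 2 from row 1; 2 bumps 3 from row 2; 3 starts row 3. P = [[1, 5], [2], [3]].
Insert 4: 4 bumps 5 from row 1; 5 appends to row 2. P = [[1, 4], [2, 5], [3]].

So P = [[1, 4], [2, 5], [3]], Q = [[1, 2], [3, 5], [4]].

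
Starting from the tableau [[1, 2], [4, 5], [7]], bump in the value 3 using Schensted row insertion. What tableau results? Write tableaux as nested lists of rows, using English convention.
3 is larger than every entry of row 1, so it is appended to row 1. The new tableau is [[1, 2, 3], [4, 5], [7]].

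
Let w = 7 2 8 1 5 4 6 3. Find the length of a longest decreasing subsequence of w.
4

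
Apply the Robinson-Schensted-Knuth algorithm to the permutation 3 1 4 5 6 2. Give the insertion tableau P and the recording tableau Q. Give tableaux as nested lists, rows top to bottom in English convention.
Insert each entry of the permutation into P by Schensted row insertion, recording in Q the position of each new cell.

Insert 3: appended to row 1. P = [[3]].
Insert 1: 1 bumps 3 from row 1; 3 starts row 2. P = [[1], [3]].
Insert 4: appended to row 1. P = [[1, 4], [3]].
Insert 5: appended to row 1. P = [[1, 4, 5], [3]].
Insert 6: appended to row 1. P = [[1, 4, 5, 6], [3]].
Insert 2: 2 bumps 4 from row 1; 4 appends to row 2. P = [[1, 2, 5, 6], [3, 4]].

So P = [[1, 2, 5, 6], [3, 4]], Q = [[1, 3, 4, 5], [2, 6]].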